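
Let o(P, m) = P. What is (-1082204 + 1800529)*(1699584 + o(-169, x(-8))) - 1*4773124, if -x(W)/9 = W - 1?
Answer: 1220727506751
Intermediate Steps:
x(W) = 9 - 9*W (x(W) = -9*(W - 1) = -9*(-1 + W) = 9 - 9*W)
(-1082204 + 1800529)*(1699584 + o(-169, x(-8))) - 1*4773124 = (-1082204 + 1800529)*(1699584 - 169) - 1*4773124 = 718325*1699415 - 4773124 = 1220732279875 - 4773124 = 1220727506751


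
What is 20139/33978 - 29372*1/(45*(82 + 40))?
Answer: -21129493/4441410 ≈ -4.7574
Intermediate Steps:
20139/33978 - 29372*1/(45*(82 + 40)) = 20139*(1/33978) - 29372/(45*122) = 959/1618 - 29372/5490 = 959/1618 - 29372*1/5490 = 959/1618 - 14686/2745 = -21129493/4441410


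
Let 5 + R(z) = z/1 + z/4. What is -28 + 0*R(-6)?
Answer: -28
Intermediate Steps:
R(z) = -5 + 5*z/4 (R(z) = -5 + (z/1 + z/4) = -5 + (z*1 + z*(¼)) = -5 + (z + z/4) = -5 + 5*z/4)
-28 + 0*R(-6) = -28 + 0*(-5 + (5/4)*(-6)) = -28 + 0*(-5 - 15/2) = -28 + 0*(-25/2) = -28 + 0 = -28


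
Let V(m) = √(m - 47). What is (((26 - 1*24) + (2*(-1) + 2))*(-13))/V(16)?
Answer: 26*I*√31/31 ≈ 4.6697*I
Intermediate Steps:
V(m) = √(-47 + m)
(((26 - 1*24) + (2*(-1) + 2))*(-13))/V(16) = (((26 - 1*24) + (2*(-1) + 2))*(-13))/(√(-47 + 16)) = (((26 - 24) + (-2 + 2))*(-13))/(√(-31)) = ((2 + 0)*(-13))/((I*√31)) = (2*(-13))*(-I*√31/31) = -(-26)*I*√31/31 = 26*I*√31/31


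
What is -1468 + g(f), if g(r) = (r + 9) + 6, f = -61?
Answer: -1514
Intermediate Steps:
g(r) = 15 + r (g(r) = (9 + r) + 6 = 15 + r)
-1468 + g(f) = -1468 + (15 - 61) = -1468 - 46 = -1514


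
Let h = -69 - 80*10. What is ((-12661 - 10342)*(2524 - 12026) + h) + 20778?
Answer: 218594415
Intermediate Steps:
h = -869 (h = -69 - 800 = -869)
((-12661 - 10342)*(2524 - 12026) + h) + 20778 = ((-12661 - 10342)*(2524 - 12026) - 869) + 20778 = (-23003*(-9502) - 869) + 20778 = (218574506 - 869) + 20778 = 218573637 + 20778 = 218594415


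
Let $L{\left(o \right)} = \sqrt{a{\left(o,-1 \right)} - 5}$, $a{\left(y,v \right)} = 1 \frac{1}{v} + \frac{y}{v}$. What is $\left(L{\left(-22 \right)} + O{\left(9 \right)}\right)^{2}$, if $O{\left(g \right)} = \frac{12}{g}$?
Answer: $\frac{256}{9} \approx 28.444$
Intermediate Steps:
$a{\left(y,v \right)} = \frac{1}{v} + \frac{y}{v}$
$L{\left(o \right)} = \sqrt{-6 - o}$ ($L{\left(o \right)} = \sqrt{\frac{1 + o}{-1} - 5} = \sqrt{- (1 + o) - 5} = \sqrt{\left(-1 - o\right) - 5} = \sqrt{-6 - o}$)
$\left(L{\left(-22 \right)} + O{\left(9 \right)}\right)^{2} = \left(\sqrt{-6 - -22} + \frac{12}{9}\right)^{2} = \left(\sqrt{-6 + 22} + 12 \cdot \frac{1}{9}\right)^{2} = \left(\sqrt{16} + \frac{4}{3}\right)^{2} = \left(4 + \frac{4}{3}\right)^{2} = \left(\frac{16}{3}\right)^{2} = \frac{256}{9}$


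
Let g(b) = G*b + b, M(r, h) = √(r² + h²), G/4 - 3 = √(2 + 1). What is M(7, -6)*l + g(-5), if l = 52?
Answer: -65 - 20*√3 + 52*√85 ≈ 379.78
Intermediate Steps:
G = 12 + 4*√3 (G = 12 + 4*√(2 + 1) = 12 + 4*√3 ≈ 18.928)
M(r, h) = √(h² + r²)
g(b) = b + b*(12 + 4*√3) (g(b) = (12 + 4*√3)*b + b = b*(12 + 4*√3) + b = b + b*(12 + 4*√3))
M(7, -6)*l + g(-5) = √((-6)² + 7²)*52 - 5*(13 + 4*√3) = √(36 + 49)*52 + (-65 - 20*√3) = √85*52 + (-65 - 20*√3) = 52*√85 + (-65 - 20*√3) = -65 - 20*√3 + 52*√85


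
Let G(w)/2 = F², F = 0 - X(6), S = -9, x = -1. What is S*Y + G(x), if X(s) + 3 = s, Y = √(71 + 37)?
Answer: 18 - 54*√3 ≈ -75.531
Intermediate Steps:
Y = 6*√3 (Y = √108 = 6*√3 ≈ 10.392)
X(s) = -3 + s
F = -3 (F = 0 - (-3 + 6) = 0 - 1*3 = 0 - 3 = -3)
G(w) = 18 (G(w) = 2*(-3)² = 2*9 = 18)
S*Y + G(x) = -54*√3 + 18 = 18 - 54*√3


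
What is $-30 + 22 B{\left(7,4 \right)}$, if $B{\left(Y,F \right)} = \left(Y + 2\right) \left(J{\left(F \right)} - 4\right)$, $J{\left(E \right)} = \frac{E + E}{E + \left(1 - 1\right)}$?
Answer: $-426$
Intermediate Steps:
$J{\left(E \right)} = 2$ ($J{\left(E \right)} = \frac{2 E}{E + 0} = \frac{2 E}{E} = 2$)
$B{\left(Y,F \right)} = -4 - 2 Y$ ($B{\left(Y,F \right)} = \left(Y + 2\right) \left(2 - 4\right) = \left(2 + Y\right) \left(-2\right) = -4 - 2 Y$)
$-30 + 22 B{\left(7,4 \right)} = -30 + 22 \left(-4 - 14\right) = -30 + 22 \left(-18\right) = -30 - 396 = -426$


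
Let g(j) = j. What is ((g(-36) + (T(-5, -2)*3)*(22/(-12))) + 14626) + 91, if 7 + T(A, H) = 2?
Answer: 29417/2 ≈ 14709.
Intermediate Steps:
T(A, H) = -5 (T(A, H) = -7 + 2 = -5)
((g(-36) + (T(-5, -2)*3)*(22/(-12))) + 14626) + 91 = ((-36 + (-5*3)*(22/(-12))) + 14626) + 91 = ((-36 - 330*(-1)/12) + 14626) + 91 = ((-36 - 15*(-11/6)) + 14626) + 91 = ((-36 + 55/2) + 14626) + 91 = (-17/2 + 14626) + 91 = 29235/2 + 91 = 29417/2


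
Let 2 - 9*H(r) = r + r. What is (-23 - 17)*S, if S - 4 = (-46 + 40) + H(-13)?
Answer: -400/9 ≈ -44.444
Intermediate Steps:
H(r) = 2/9 - 2*r/9 (H(r) = 2/9 - (r + r)/9 = 2/9 - 2*r/9)
S = 10/9 (S = 4 + ((-46 + 40) + (2/9 - 2/9*(-13))) = 4 + (-6 + (2/9 + 26/9)) = 4 + (-6 + 28/9) = 4 - 26/9 = 10/9 ≈ 1.1111)
(-23 - 17)*S = (-23 - 17)*(10/9) = -40*10/9 = -400/9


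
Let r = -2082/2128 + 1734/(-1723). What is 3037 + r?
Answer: 5564008445/1833272 ≈ 3035.0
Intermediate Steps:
r = -3638619/1833272 (r = -2082*1/2128 + 1734*(-1/1723) = -1041/1064 - 1734/1723 = -3638619/1833272 ≈ -1.9848)
3037 + r = 3037 - 3638619/1833272 = 5564008445/1833272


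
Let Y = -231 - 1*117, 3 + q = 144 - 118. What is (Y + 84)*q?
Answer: -6072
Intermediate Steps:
q = 23 (q = -3 + (144 - 118) = -3 + 26 = 23)
Y = -348 (Y = -231 - 117 = -348)
(Y + 84)*q = (-348 + 84)*23 = -264*23 = -6072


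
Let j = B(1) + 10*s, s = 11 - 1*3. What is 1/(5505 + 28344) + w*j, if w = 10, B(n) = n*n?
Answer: 27417691/33849 ≈ 810.00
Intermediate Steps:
B(n) = n²
s = 8 (s = 11 - 3 = 8)
j = 81 (j = 1² + 10*8 = 1 + 80 = 81)
1/(5505 + 28344) + w*j = 1/(5505 + 28344) + 10*81 = 1/33849 + 810 = 27417691/33849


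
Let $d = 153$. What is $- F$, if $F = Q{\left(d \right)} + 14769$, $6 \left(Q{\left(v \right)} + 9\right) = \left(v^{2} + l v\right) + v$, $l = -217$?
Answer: $- \frac{26307}{2} \approx -13154.0$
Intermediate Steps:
$Q{\left(v \right)} = -9 - 36 v + \frac{v^{2}}{6}$ ($Q{\left(v \right)} = -9 + \frac{\left(v^{2} - 217 v\right) + v}{6} = -9 + \frac{v^{2} - 216 v}{6} = -9 + \left(- 36 v + \frac{v^{2}}{6}\right) = -9 - 36 v + \frac{v^{2}}{6}$)
$F = \frac{26307}{2}$ ($F = \left(-9 - 5508 + \frac{153^{2}}{6}\right) + 14769 = \left(-9 - 5508 + \frac{1}{6} \cdot 23409\right) + 14769 = \left(-9 - 5508 + \frac{7803}{2}\right) + 14769 = - \frac{3231}{2} + 14769 = \frac{26307}{2} \approx 13154.0$)
$- F = \left(-1\right) \frac{26307}{2} = - \frac{26307}{2}$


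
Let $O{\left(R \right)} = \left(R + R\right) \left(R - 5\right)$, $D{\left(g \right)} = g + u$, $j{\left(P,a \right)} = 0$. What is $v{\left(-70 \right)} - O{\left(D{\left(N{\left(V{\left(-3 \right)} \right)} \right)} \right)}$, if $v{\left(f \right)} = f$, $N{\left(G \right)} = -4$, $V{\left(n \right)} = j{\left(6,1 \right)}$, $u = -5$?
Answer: $-322$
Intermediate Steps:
$V{\left(n \right)} = 0$
$D{\left(g \right)} = -5 + g$ ($D{\left(g \right)} = g - 5 = -5 + g$)
$O{\left(R \right)} = 2 R \left(-5 + R\right)$
$v{\left(-70 \right)} - O{\left(D{\left(N{\left(V{\left(-3 \right)} \right)} \right)} \right)} = -70 - 2 \left(-5 - 4\right) \left(-5 - 9\right) = -70 - 2 \left(-9\right) \left(-5 - 9\right) = -70 - 2 \left(-9\right) \left(-14\right) = -70 - 252 = -322$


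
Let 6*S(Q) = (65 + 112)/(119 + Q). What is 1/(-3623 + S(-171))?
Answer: -104/376851 ≈ -0.00027597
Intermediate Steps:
S(Q) = 59/(2*(119 + Q)) (S(Q) = ((65 + 112)/(119 + Q))/6 = (177/(119 + Q))/6 = 59/(2*(119 + Q)))
1/(-3623 + S(-171)) = 1/(-3623 + 59/(2*(119 - 171))) = 1/(-3623 + (59/2)/(-52)) = 1/(-3623 + (59/2)*(-1/52)) = 1/(-3623 - 59/104) = 1/(-376851/104) = -104/376851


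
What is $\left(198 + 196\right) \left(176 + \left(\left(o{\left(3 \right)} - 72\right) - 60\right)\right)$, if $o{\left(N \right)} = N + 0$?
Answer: $18518$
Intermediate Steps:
$o{\left(N \right)} = N$
$\left(198 + 196\right) \left(176 + \left(\left(o{\left(3 \right)} - 72\right) - 60\right)\right) = \left(198 + 196\right) \left(176 + \left(\left(3 - 72\right) - 60\right)\right) = 394 \left(176 - 129\right) = 394 \cdot 47 = 18518$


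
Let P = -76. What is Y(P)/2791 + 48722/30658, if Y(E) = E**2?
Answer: 156531855/42783239 ≈ 3.6587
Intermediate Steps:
Y(P)/2791 + 48722/30658 = (-76)**2/2791 + 48722/30658 = 5776*(1/2791) + 48722*(1/30658) = 5776/2791 + 24361/15329 = 156531855/42783239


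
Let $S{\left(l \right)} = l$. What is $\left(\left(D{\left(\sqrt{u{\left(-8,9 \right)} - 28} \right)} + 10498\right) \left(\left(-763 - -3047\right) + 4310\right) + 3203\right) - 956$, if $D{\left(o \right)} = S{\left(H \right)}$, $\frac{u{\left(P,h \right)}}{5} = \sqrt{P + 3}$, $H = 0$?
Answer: $69226059$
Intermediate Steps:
$u{\left(P,h \right)} = 5 \sqrt{3 + P}$ ($u{\left(P,h \right)} = 5 \sqrt{P + 3} = 5 \sqrt{3 + P}$)
$D{\left(o \right)} = 0$
$\left(\left(D{\left(\sqrt{u{\left(-8,9 \right)} - 28} \right)} + 10498\right) \left(\left(-763 - -3047\right) + 4310\right) + 3203\right) - 956 = \left(\left(0 + 10498\right) \left(\left(-763 - -3047\right) + 4310\right) + 3203\right) - 956 = \left(10498 \left(\left(-763 + 3047\right) + 4310\right) + 3203\right) - 956 = \left(10498 \left(2284 + 4310\right) + 3203\right) - 956 = \left(10498 \cdot 6594 + 3203\right) - 956 = \left(69223812 + 3203\right) - 956 = 69227015 - 956 = 69226059$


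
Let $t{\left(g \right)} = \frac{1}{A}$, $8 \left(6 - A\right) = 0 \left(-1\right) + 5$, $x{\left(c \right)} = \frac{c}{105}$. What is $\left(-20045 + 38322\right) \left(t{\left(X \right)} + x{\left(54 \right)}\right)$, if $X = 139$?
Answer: $\frac{2751994}{215} \approx 12800.0$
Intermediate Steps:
$x{\left(c \right)} = \frac{c}{105}$ ($x{\left(c \right)} = c \frac{1}{105} = \frac{c}{105}$)
$A = \frac{43}{8}$ ($A = 6 - \frac{0 \left(-1\right) + 5}{8} = 6 - \frac{0 + 5}{8} = 6 - \frac{5}{8} = \frac{43}{8} \approx 5.375$)
$t{\left(g \right)} = \frac{8}{43}$ ($t{\left(g \right)} = \frac{1}{\frac{43}{8}} = \frac{8}{43}$)
$\left(-20045 + 38322\right) \left(t{\left(X \right)} + x{\left(54 \right)}\right) = \left(-20045 + 38322\right) \left(\frac{8}{43} + \frac{1}{105} \cdot 54\right) = 18277 \left(\frac{8}{43} + \frac{18}{35}\right) = 18277 \cdot \frac{1054}{1505} = \frac{2751994}{215}$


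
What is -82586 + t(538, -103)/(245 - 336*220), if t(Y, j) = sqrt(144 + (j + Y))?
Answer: -82586 - sqrt(579)/73675 ≈ -82586.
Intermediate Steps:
t(Y, j) = sqrt(144 + Y + j) (t(Y, j) = sqrt(144 + (Y + j)) = sqrt(144 + Y + j))
-82586 + t(538, -103)/(245 - 336*220) = -82586 + sqrt(144 + 538 - 103)/(245 - 336*220) = -82586 + sqrt(579)/(245 - 73920) = -82586 + sqrt(579)/(-73675) = -82586 + sqrt(579)*(-1/73675) = -82586 - sqrt(579)/73675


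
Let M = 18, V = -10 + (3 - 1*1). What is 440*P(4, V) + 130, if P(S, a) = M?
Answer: 8050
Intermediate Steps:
V = -8 (V = -10 + (3 - 1) = -10 + 2 = -8)
P(S, a) = 18
440*P(4, V) + 130 = 440*18 + 130 = 7920 + 130 = 8050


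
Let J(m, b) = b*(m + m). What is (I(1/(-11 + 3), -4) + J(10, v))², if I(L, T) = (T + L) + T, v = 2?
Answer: 65025/64 ≈ 1016.0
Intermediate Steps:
J(m, b) = 2*b*m (J(m, b) = b*(2*m) = 2*b*m)
I(L, T) = L + 2*T (I(L, T) = (L + T) + T = L + 2*T)
(I(1/(-11 + 3), -4) + J(10, v))² = ((1/(-11 + 3) + 2*(-4)) + 2*2*10)² = ((1/(-8) - 8) + 40)² = ((-⅛ - 8) + 40)² = (-65/8 + 40)² = (255/8)² = 65025/64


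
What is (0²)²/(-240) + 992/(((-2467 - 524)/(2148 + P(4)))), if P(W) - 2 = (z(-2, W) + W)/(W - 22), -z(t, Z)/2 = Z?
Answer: -19197184/26919 ≈ -713.15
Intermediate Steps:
z(t, Z) = -2*Z
P(W) = 2 - W/(-22 + W) (P(W) = 2 + (-2*W + W)/(W - 22) = 2 + (-W)/(-22 + W) = 2 - W/(-22 + W))
(0²)²/(-240) + 992/(((-2467 - 524)/(2148 + P(4)))) = (0²)²/(-240) + 992/(((-2467 - 524)/(2148 + (-44 + 4)/(-22 + 4)))) = 0²*(-1/240) + 992/((-2991/(2148 - 40/(-18)))) = 0*(-1/240) + 992/((-2991/(2148 - 1/18*(-40)))) = 0 + 992/((-2991/(2148 + 20/9))) = 0 + 992/((-2991/19352/9)) = 0 + 992/((-2991*9/19352)) = 0 + 992/(-26919/19352) = 0 + 992*(-19352/26919) = 0 - 19197184/26919 = -19197184/26919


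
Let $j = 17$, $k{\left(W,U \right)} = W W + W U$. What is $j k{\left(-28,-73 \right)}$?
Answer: $48076$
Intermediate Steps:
$k{\left(W,U \right)} = W^{2} + U W$
$j k{\left(-28,-73 \right)} = 17 \left(- 28 \left(-73 - 28\right)\right) = 17 \left(\left(-28\right) \left(-101\right)\right) = 17 \cdot 2828 = 48076$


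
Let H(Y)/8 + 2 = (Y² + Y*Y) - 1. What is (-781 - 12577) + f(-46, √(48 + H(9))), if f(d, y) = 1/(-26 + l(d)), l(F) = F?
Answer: -961777/72 ≈ -13358.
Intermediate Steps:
H(Y) = -24 + 16*Y² (H(Y) = -16 + 8*((Y² + Y*Y) - 1) = -16 + 8*((Y² + Y²) - 1) = -16 + 8*(2*Y² - 1) = -16 + 8*(-1 + 2*Y²) = -16 + (-8 + 16*Y²) = -24 + 16*Y²)
f(d, y) = 1/(-26 + d)
(-781 - 12577) + f(-46, √(48 + H(9))) = (-781 - 12577) + 1/(-26 - 46) = -13358 + 1/(-72) = -13358 - 1/72 = -961777/72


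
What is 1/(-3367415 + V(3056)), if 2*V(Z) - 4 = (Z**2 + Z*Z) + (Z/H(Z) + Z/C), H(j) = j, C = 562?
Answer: 562/3356110135 ≈ 1.6746e-7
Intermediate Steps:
V(Z) = 5/2 + Z**2 + Z/1124 (V(Z) = 2 + ((Z**2 + Z*Z) + (Z/Z + Z/562))/2 = 2 + ((Z**2 + Z**2) + (1 + Z*(1/562)))/2 = 2 + (2*Z**2 + (1 + Z/562))/2 = 2 + (1 + 2*Z**2 + Z/562)/2 = 2 + (1/2 + Z**2 + Z/1124) = 5/2 + Z**2 + Z/1124)
1/(-3367415 + V(3056)) = 1/(-3367415 + (5/2 + 3056**2 + (1/1124)*3056)) = 1/(-3367415 + (5/2 + 9339136 + 764/281)) = 1/(-3367415 + 5248597365/562) = 1/(3356110135/562) = 562/3356110135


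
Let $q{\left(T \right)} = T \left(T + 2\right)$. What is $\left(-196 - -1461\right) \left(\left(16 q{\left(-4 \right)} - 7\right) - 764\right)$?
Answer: $-813395$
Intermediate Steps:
$q{\left(T \right)} = T \left(2 + T\right)$
$\left(-196 - -1461\right) \left(\left(16 q{\left(-4 \right)} - 7\right) - 764\right) = \left(-196 - -1461\right) \left(\left(16 \left(- 4 \left(2 - 4\right)\right) - 7\right) - 764\right) = \left(-196 + \left(-285 + 1746\right)\right) \left(\left(16 \left(\left(-4\right) \left(-2\right)\right) - 7\right) - 764\right) = \left(-196 + 1461\right) \left(\left(16 \cdot 8 - 7\right) - 764\right) = 1265 \left(\left(128 - 7\right) - 764\right) = 1265 \left(121 - 764\right) = 1265 \left(-643\right) = -813395$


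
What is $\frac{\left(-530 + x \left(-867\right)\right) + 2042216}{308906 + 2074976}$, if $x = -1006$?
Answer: $\frac{1456944}{1191941} \approx 1.2223$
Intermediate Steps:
$\frac{\left(-530 + x \left(-867\right)\right) + 2042216}{308906 + 2074976} = \frac{\left(-530 - -872202\right) + 2042216}{308906 + 2074976} = \frac{\left(-530 + 872202\right) + 2042216}{2383882} = \left(871672 + 2042216\right) \frac{1}{2383882} = 2913888 \cdot \frac{1}{2383882} = \frac{1456944}{1191941}$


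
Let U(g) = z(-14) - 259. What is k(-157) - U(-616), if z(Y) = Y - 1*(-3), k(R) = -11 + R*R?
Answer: 24908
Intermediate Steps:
k(R) = -11 + R**2
z(Y) = 3 + Y (z(Y) = Y + 3 = 3 + Y)
U(g) = -270 (U(g) = (3 - 14) - 259 = -11 - 259 = -270)
k(-157) - U(-616) = (-11 + (-157)**2) - 1*(-270) = (-11 + 24649) + 270 = 24638 + 270 = 24908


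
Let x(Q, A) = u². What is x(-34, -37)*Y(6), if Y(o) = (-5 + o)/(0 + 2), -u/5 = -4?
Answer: 200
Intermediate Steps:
u = 20 (u = -5*(-4) = 20)
Y(o) = -5/2 + o/2 (Y(o) = (-5 + o)/2 = (-5 + o)*(½) = -5/2 + o/2)
x(Q, A) = 400 (x(Q, A) = 20² = 400)
x(-34, -37)*Y(6) = 400*(-5/2 + (½)*6) = 400*(-5/2 + 3) = 400*(½) = 200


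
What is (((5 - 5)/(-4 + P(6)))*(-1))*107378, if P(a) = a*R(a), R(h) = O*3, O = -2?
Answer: 0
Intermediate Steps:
R(h) = -6 (R(h) = -2*3 = -6)
P(a) = -6*a (P(a) = a*(-6) = -6*a)
(((5 - 5)/(-4 + P(6)))*(-1))*107378 = (((5 - 5)/(-4 - 6*6))*(-1))*107378 = ((0/(-4 - 36))*(-1))*107378 = ((0/(-40))*(-1))*107378 = ((0*(-1/40))*(-1))*107378 = (0*(-1))*107378 = 0*107378 = 0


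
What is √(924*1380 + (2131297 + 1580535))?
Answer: 2*√1246738 ≈ 2233.1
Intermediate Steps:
√(924*1380 + (2131297 + 1580535)) = √(1275120 + 3711832) = √4986952 = 2*√1246738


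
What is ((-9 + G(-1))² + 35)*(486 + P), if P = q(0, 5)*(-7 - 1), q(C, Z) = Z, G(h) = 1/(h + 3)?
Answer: 95667/2 ≈ 47834.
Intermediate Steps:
G(h) = 1/(3 + h)
P = -40 (P = 5*(-7 - 1) = 5*(-8) = -40)
((-9 + G(-1))² + 35)*(486 + P) = ((-9 + 1/(3 - 1))² + 35)*(486 - 40) = ((-9 + 1/2)² + 35)*446 = ((-9 + ½)² + 35)*446 = ((-17/2)² + 35)*446 = (289/4 + 35)*446 = (429/4)*446 = 95667/2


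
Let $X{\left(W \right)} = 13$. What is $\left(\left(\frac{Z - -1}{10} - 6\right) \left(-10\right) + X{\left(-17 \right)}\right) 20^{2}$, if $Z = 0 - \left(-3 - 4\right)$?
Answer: $26000$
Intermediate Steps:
$Z = 7$ ($Z = 0 - \left(-3 - 4\right) = 0 - -7 = 0 + 7 = 7$)
$\left(\left(\frac{Z - -1}{10} - 6\right) \left(-10\right) + X{\left(-17 \right)}\right) 20^{2} = \left(\left(\frac{7 - -1}{10} - 6\right) \left(-10\right) + 13\right) 20^{2} = \left(\left(\left(7 + 1\right) \frac{1}{10} - 6\right) \left(-10\right) + 13\right) 400 = \left(\left(8 \cdot \frac{1}{10} - 6\right) \left(-10\right) + 13\right) 400 = \left(\left(\frac{4}{5} - 6\right) \left(-10\right) + 13\right) 400 = \left(\left(- \frac{26}{5}\right) \left(-10\right) + 13\right) 400 = \left(52 + 13\right) 400 = 65 \cdot 400 = 26000$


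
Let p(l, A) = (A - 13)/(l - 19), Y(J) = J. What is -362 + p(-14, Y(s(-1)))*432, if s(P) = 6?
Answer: -2974/11 ≈ -270.36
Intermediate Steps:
p(l, A) = (-13 + A)/(-19 + l)
-362 + p(-14, Y(s(-1)))*432 = -362 + ((-13 + 6)/(-19 - 14))*432 = -362 + (-7/(-33))*432 = -362 - 1/33*(-7)*432 = -362 + (7/33)*432 = -362 + 1008/11 = -2974/11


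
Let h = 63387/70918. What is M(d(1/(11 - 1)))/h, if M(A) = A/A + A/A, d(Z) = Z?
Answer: 141836/63387 ≈ 2.2376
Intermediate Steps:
M(A) = 2 (M(A) = 1 + 1 = 2)
h = 63387/70918 (h = 63387*(1/70918) = 63387/70918 ≈ 0.89381)
M(d(1/(11 - 1)))/h = 2/(63387/70918) = 2*(70918/63387) = 141836/63387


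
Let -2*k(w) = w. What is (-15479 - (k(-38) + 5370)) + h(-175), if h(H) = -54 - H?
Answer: -20747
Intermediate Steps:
k(w) = -w/2
(-15479 - (k(-38) + 5370)) + h(-175) = (-15479 - (-1/2*(-38) + 5370)) + (-54 - 1*(-175)) = (-15479 - (19 + 5370)) + (-54 + 175) = (-15479 - 1*5389) + 121 = (-15479 - 5389) + 121 = -20868 + 121 = -20747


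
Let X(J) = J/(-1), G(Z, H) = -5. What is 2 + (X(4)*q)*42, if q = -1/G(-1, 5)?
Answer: -158/5 ≈ -31.600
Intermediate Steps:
X(J) = -J (X(J) = J*(-1) = -J)
q = 1/5 (q = -1/(-5) = -1*(-1/5) = 1/5 ≈ 0.20000)
2 + (X(4)*q)*42 = 2 + (-1*4*(1/5))*42 = 2 - 4*1/5*42 = 2 - 4/5*42 = 2 - 168/5 = -158/5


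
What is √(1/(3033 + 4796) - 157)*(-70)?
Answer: -280*I*√601439438/7829 ≈ -877.1*I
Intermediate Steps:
√(1/(3033 + 4796) - 157)*(-70) = √(1/7829 - 157)*(-70) = √(-1229152/7829)*(-70) = (4*I*√601439438/7829)*(-70) = -280*I*√601439438/7829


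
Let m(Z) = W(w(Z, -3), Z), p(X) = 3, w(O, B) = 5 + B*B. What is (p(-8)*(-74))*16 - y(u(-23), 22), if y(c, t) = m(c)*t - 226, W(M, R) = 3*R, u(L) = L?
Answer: -1808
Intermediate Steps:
w(O, B) = 5 + B**2
m(Z) = 3*Z
y(c, t) = -226 + 3*c*t (y(c, t) = (3*c)*t - 226 = 3*c*t - 226 = -226 + 3*c*t)
(p(-8)*(-74))*16 - y(u(-23), 22) = (3*(-74))*16 - (-226 + 3*(-23)*22) = -222*16 - (-226 - 1518) = -3552 - 1*(-1744) = -3552 + 1744 = -1808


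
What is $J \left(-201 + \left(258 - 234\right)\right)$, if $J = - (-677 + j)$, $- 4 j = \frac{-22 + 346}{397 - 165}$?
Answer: $- \frac{27814665}{232} \approx -1.1989 \cdot 10^{5}$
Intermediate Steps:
$j = - \frac{81}{232}$ ($j = - \frac{\left(-22 + 346\right) \frac{1}{397 - 165}}{4} = - \frac{324 \frac{1}{397 - 165}}{4} = - \frac{324 \cdot \frac{1}{232}}{4} = \left(- \frac{1}{4}\right) \frac{81}{58} = - \frac{81}{232} \approx -0.34914$)
$J = \frac{157145}{232}$ ($J = - (-677 - \frac{81}{232}) = \left(-1\right) \left(- \frac{157145}{232}\right) = \frac{157145}{232} \approx 677.35$)
$J \left(-201 + \left(258 - 234\right)\right) = \frac{157145 \left(-201 + \left(258 - 234\right)\right)}{232} = \frac{157145 \left(-201 + 24\right)}{232} = \frac{157145}{232} \left(-177\right) = - \frac{27814665}{232}$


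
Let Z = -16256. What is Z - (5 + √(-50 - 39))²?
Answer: -16192 - 10*I*√89 ≈ -16192.0 - 94.34*I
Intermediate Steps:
Z - (5 + √(-50 - 39))² = -16256 - (5 + √(-50 - 39))² = -16256 - (5 + √(-89))² = -16256 - (5 + I*√89)²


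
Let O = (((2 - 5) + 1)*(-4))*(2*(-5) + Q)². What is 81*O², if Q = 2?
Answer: 21233664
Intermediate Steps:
O = 512 (O = (((2 - 5) + 1)*(-4))*(2*(-5) + 2)² = ((-3 + 1)*(-4))*(-10 + 2)² = -2*(-4)*(-8)² = 8*64 = 512)
81*O² = 81*512² = 81*262144 = 21233664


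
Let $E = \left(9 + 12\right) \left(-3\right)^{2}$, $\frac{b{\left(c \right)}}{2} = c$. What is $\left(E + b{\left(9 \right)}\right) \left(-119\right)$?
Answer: $-24633$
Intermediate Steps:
$b{\left(c \right)} = 2 c$
$E = 189$ ($E = 21 \cdot 9 = 189$)
$\left(E + b{\left(9 \right)}\right) \left(-119\right) = \left(189 + 2 \cdot 9\right) \left(-119\right) = \left(189 + 18\right) \left(-119\right) = 207 \left(-119\right) = -24633$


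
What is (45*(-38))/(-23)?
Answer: 1710/23 ≈ 74.348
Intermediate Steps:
(45*(-38))/(-23) = -1710*(-1/23) = 1710/23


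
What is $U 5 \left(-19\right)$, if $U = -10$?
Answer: $950$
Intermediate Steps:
$U 5 \left(-19\right) = \left(-10\right) 5 \left(-19\right) = \left(-50\right) \left(-19\right) = 950$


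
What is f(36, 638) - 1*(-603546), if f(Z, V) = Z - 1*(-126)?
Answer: 603708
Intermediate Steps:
f(Z, V) = 126 + Z (f(Z, V) = Z + 126 = 126 + Z)
f(36, 638) - 1*(-603546) = (126 + 36) - 1*(-603546) = 162 + 603546 = 603708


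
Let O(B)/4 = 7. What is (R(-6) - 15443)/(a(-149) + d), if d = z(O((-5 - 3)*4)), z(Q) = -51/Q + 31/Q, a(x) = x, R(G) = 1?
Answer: 54047/524 ≈ 103.14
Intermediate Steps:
O(B) = 28 (O(B) = 4*7 = 28)
z(Q) = -20/Q
d = -5/7 (d = -20/28 = -20*1/28 = -5/7 ≈ -0.71429)
(R(-6) - 15443)/(a(-149) + d) = (1 - 15443)/(-149 - 5/7) = -15442/(-1048/7) = -15442*(-7/1048) = 54047/524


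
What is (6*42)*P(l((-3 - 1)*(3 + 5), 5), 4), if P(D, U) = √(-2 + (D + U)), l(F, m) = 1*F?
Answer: 252*I*√30 ≈ 1380.3*I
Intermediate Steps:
l(F, m) = F
P(D, U) = √(-2 + D + U)
(6*42)*P(l((-3 - 1)*(3 + 5), 5), 4) = (6*42)*√(-2 + (-3 - 1)*(3 + 5) + 4) = 252*√(-2 - 4*8 + 4) = 252*√(-2 - 32 + 4) = 252*√(-30) = 252*(I*√30) = 252*I*√30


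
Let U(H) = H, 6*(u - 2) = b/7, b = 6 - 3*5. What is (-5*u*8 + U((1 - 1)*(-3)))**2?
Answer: 250000/49 ≈ 5102.0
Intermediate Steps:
b = -9 (b = 6 - 15 = -9)
u = 25/14 (u = 2 + (-9/7)/6 = 2 + (-9*1/7)/6 = 2 + (1/6)*(-9/7) = 2 - 3/14 = 25/14 ≈ 1.7857)
(-5*u*8 + U((1 - 1)*(-3)))**2 = (-5*25/14*8 + (1 - 1)*(-3))**2 = (-125/14*8 + 0*(-3))**2 = (-500/7 + 0)**2 = (-500/7)**2 = 250000/49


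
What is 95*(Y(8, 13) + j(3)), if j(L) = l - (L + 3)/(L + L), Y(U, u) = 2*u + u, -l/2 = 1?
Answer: 3420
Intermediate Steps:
l = -2 (l = -2*1 = -2)
Y(U, u) = 3*u
j(L) = -2 - (3 + L)/(2*L) (j(L) = -2 - (L + 3)/(L + L) = -2 - (3 + L)/(2*L))
95*(Y(8, 13) + j(3)) = 95*(3*13 + (½)*(-3 - 5*3)/3) = 95*(39 + (½)*(⅓)*(-3 - 15)) = 95*(39 + (½)*(⅓)*(-18)) = 95*(39 - 3) = 95*36 = 3420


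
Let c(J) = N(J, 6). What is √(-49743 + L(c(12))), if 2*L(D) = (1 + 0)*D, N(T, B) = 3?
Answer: I*√198966/2 ≈ 223.03*I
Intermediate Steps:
c(J) = 3
L(D) = D/2 (L(D) = ((1 + 0)*D)/2 = (1*D)/2 = D/2)
√(-49743 + L(c(12))) = √(-49743 + (½)*3) = √(-49743 + 3/2) = √(-99483/2) = I*√198966/2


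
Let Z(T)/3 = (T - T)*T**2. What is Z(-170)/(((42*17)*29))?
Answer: 0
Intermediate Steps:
Z(T) = 0 (Z(T) = 3*((T - T)*T**2) = 3*(0*T**2) = 3*0 = 0)
Z(-170)/(((42*17)*29)) = 0/(((42*17)*29)) = 0/((714*29)) = 0/20706 = 0*(1/20706) = 0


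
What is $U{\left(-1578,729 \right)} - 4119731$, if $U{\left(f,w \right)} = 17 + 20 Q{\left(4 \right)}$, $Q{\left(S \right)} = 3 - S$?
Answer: $-4119734$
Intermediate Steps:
$U{\left(f,w \right)} = -3$ ($U{\left(f,w \right)} = 17 + 20 \left(3 - 4\right) = 17 + 20 \left(-1\right) = 17 - 20 = -3$)
$U{\left(-1578,729 \right)} - 4119731 = -3 - 4119731 = -4119734$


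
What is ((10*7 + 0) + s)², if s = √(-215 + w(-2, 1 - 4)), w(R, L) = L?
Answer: (70 + I*√218)² ≈ 4682.0 + 2067.1*I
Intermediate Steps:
s = I*√218 (s = √(-215 + (1 - 4)) = √(-215 - 3) = √(-218) = I*√218 ≈ 14.765*I)
((10*7 + 0) + s)² = ((10*7 + 0) + I*√218)² = ((70 + 0) + I*√218)² = (70 + I*√218)²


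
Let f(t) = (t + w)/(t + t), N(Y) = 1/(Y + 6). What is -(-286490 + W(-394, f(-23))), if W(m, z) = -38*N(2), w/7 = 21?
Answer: 1145979/4 ≈ 2.8650e+5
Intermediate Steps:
w = 147 (w = 7*21 = 147)
N(Y) = 1/(6 + Y)
f(t) = (147 + t)/(2*t) (f(t) = (t + 147)/(t + t) = (147 + t)/((2*t)) = (147 + t)*(1/(2*t)) = (147 + t)/(2*t))
W(m, z) = -19/4 (W(m, z) = -38/(6 + 2) = -38/8 = -38*⅛ = -19/4)
-(-286490 + W(-394, f(-23))) = -(-286490 - 19/4) = -1*(-1145979/4) = 1145979/4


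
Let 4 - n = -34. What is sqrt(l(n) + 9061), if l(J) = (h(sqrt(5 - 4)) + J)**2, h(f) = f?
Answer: sqrt(10582) ≈ 102.87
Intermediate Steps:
n = 38 (n = 4 - 1*(-34) = 4 + 34 = 38)
l(J) = (1 + J)**2 (l(J) = (sqrt(5 - 4) + J)**2 = (sqrt(1) + J)**2 = (1 + J)**2)
sqrt(l(n) + 9061) = sqrt((1 + 38)**2 + 9061) = sqrt(39**2 + 9061) = sqrt(1521 + 9061) = sqrt(10582)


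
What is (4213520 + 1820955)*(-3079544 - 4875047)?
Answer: -48001780524725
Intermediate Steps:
(4213520 + 1820955)*(-3079544 - 4875047) = 6034475*(-7954591) = -48001780524725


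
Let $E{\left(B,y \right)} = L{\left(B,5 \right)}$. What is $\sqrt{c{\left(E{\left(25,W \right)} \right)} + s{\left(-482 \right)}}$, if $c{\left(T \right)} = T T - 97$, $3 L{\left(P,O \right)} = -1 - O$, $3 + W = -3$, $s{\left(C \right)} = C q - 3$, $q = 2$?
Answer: $2 i \sqrt{265} \approx 32.558 i$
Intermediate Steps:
$s{\left(C \right)} = -3 + 2 C$ ($s{\left(C \right)} = C 2 - 3 = 2 C - 3 = -3 + 2 C$)
$W = -6$ ($W = -3 - 3 = -6$)
$L{\left(P,O \right)} = - \frac{1}{3} - \frac{O}{3}$ ($L{\left(P,O \right)} = \frac{-1 - O}{3} = - \frac{1}{3} - \frac{O}{3}$)
$E{\left(B,y \right)} = -2$ ($E{\left(B,y \right)} = - \frac{1}{3} - \frac{5}{3} = -2$)
$c{\left(T \right)} = -97 + T^{2}$ ($c{\left(T \right)} = T^{2} - 97 = -97 + T^{2}$)
$\sqrt{c{\left(E{\left(25,W \right)} \right)} + s{\left(-482 \right)}} = \sqrt{\left(-97 + \left(-2\right)^{2}\right) + \left(-3 + 2 \left(-482\right)\right)} = \sqrt{\left(-97 + 4\right) - 967} = \sqrt{-93 - 967} = \sqrt{-1060} = 2 i \sqrt{265}$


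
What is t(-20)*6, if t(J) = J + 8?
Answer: -72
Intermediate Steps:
t(J) = 8 + J
t(-20)*6 = (8 - 20)*6 = -12*6 = -72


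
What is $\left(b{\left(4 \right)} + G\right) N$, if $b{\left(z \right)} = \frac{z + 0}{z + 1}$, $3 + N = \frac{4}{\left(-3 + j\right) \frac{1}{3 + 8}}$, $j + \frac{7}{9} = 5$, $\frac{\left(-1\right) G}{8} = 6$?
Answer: $- \frac{7788}{5} \approx -1557.6$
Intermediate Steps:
$G = -48$ ($G = \left(-8\right) 6 = -48$)
$j = \frac{38}{9}$ ($j = - \frac{7}{9} + 5 = \frac{38}{9} \approx 4.2222$)
$N = 33$ ($N = -3 + \frac{4}{\left(-3 + \frac{38}{9}\right) \frac{1}{3 + 8}} = -3 + \frac{4}{\frac{11}{9} \cdot \frac{1}{11}} = -3 + 4 \frac{1}{\frac{1}{9}} = -3 + 4 \cdot 9 = -3 + 36 = 33$)
$b{\left(z \right)} = \frac{z}{1 + z}$
$\left(b{\left(4 \right)} + G\right) N = \left(\frac{4}{1 + 4} - 48\right) 33 = \left(\frac{4}{5} - 48\right) 33 = \left(- \frac{236}{5}\right) 33 = - \frac{7788}{5}$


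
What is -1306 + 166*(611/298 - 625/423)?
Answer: -76320413/63027 ≈ -1210.9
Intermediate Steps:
-1306 + 166*(611/298 - 625/423) = -1306 + 166*(72203/126054) = -1306 + 5992849/63027 = -76320413/63027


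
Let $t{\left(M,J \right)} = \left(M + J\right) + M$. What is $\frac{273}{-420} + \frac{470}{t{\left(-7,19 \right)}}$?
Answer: $\frac{1867}{20} \approx 93.35$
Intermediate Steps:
$t{\left(M,J \right)} = J + 2 M$ ($t{\left(M,J \right)} = \left(J + M\right) + M = J + 2 M$)
$\frac{273}{-420} + \frac{470}{t{\left(-7,19 \right)}} = \frac{273}{-420} + \frac{470}{19 + 2 \left(-7\right)} = 273 \left(- \frac{1}{420}\right) + \frac{470}{19 - 14} = - \frac{13}{20} + \frac{470}{5} = - \frac{13}{20} + 470 \cdot \frac{1}{5} = - \frac{13}{20} + 94 = \frac{1867}{20}$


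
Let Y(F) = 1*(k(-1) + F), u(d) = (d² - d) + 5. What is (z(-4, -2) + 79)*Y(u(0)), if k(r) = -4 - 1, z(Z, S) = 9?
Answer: 0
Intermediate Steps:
k(r) = -5
u(d) = 5 + d² - d
Y(F) = -5 + F (Y(F) = 1*(-5 + F) = -5 + F)
(z(-4, -2) + 79)*Y(u(0)) = (9 + 79)*(-5 + (5 + 0² - 1*0)) = 88*(-5 + (5 + 0 + 0)) = 88*(-5 + 5) = 88*0 = 0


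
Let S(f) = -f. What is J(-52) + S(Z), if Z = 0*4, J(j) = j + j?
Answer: -104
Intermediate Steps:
J(j) = 2*j
Z = 0
J(-52) + S(Z) = 2*(-52) - 1*0 = -104 + 0 = -104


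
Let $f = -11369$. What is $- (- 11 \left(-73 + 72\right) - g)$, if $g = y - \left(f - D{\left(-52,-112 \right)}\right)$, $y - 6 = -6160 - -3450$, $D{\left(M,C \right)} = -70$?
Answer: $8584$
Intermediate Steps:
$y = -2704$ ($y = 6 - 2710 = -2704$)
$g = 8595$ ($g = -2704 - \left(-11369 - -70\right) = -2704 - \left(-11369 + 70\right) = -2704 - -11299 = -2704 + 11299 = 8595$)
$- (- 11 \left(-73 + 72\right) - g) = - (- 11 \left(-73 + 72\right) - 8595) = - (\left(-11\right) \left(-1\right) - 8595) = - (11 - 8595) = \left(-1\right) \left(-8584\right) = 8584$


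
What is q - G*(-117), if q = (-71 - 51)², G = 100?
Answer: 26584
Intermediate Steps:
q = 14884 (q = (-122)² = 14884)
q - G*(-117) = 14884 - 100*(-117) = 14884 - 1*(-11700) = 14884 + 11700 = 26584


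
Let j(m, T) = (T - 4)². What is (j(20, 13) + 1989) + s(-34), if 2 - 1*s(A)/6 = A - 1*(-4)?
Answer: 2262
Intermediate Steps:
s(A) = -12 - 6*A (s(A) = 12 - 6*(A - 1*(-4)) = 12 - 6*(A + 4) = 12 - 6*(4 + A) = 12 + (-24 - 6*A) = -12 - 6*A)
j(m, T) = (-4 + T)²
(j(20, 13) + 1989) + s(-34) = ((-4 + 13)² + 1989) + (-12 - 6*(-34)) = (9² + 1989) + (-12 + 204) = (81 + 1989) + 192 = 2070 + 192 = 2262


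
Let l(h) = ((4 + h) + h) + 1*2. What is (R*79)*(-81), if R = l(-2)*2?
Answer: -25596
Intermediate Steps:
l(h) = 6 + 2*h (l(h) = (4 + 2*h) + 2 = 6 + 2*h)
R = 4 (R = (6 + 2*(-2))*2 = (6 - 4)*2 = 2*2 = 4)
(R*79)*(-81) = (4*79)*(-81) = 316*(-81) = -25596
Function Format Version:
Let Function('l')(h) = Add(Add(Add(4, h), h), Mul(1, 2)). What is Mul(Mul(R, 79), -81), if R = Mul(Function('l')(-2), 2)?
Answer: -25596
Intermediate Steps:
Function('l')(h) = Add(6, Mul(2, h)) (Function('l')(h) = Add(Add(4, Mul(2, h)), 2) = Add(6, Mul(2, h)))
R = 4 (R = Mul(Add(6, Mul(2, -2)), 2) = Mul(Add(6, -4), 2) = Mul(2, 2) = 4)
Mul(Mul(R, 79), -81) = Mul(Mul(4, 79), -81) = Mul(316, -81) = -25596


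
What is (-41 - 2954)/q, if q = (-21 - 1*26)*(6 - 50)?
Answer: -2995/2068 ≈ -1.4483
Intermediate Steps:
q = 2068 (q = (-21 - 26)*(-44) = -47*(-44) = 2068)
(-41 - 2954)/q = (-41 - 2954)/2068 = -2995*1/2068 = -2995/2068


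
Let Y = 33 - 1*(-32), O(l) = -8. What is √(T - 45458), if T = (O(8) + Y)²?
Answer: I*√42209 ≈ 205.45*I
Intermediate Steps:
Y = 65 (Y = 33 + 32 = 65)
T = 3249 (T = (-8 + 65)² = 57² = 3249)
√(T - 45458) = √(3249 - 45458) = √(-42209) = I*√42209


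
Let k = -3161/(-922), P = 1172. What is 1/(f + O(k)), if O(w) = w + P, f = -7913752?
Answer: -922/7295395599 ≈ -1.2638e-7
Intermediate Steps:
k = 3161/922 (k = -3161*(-1/922) = 3161/922 ≈ 3.4284)
O(w) = 1172 + w (O(w) = w + 1172 = 1172 + w)
1/(f + O(k)) = 1/(-7913752 + (1172 + 3161/922)) = 1/(-7913752 + 1083745/922) = 1/(-7295395599/922) = -922/7295395599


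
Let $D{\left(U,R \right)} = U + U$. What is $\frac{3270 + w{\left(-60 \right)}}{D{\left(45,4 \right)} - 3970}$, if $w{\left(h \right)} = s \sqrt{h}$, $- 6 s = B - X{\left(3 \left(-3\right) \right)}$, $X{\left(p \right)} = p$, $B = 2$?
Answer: $- \frac{327}{388} + \frac{11 i \sqrt{15}}{11640} \approx -0.84278 + 0.00366 i$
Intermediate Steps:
$s = - \frac{11}{6}$ ($s = - \frac{2 - 3 \left(-3\right)}{6} = - \frac{2 - -9}{6} = - \frac{2 + 9}{6} = \left(- \frac{1}{6}\right) 11 = - \frac{11}{6} \approx -1.8333$)
$D{\left(U,R \right)} = 2 U$
$w{\left(h \right)} = - \frac{11 \sqrt{h}}{6}$
$\frac{3270 + w{\left(-60 \right)}}{D{\left(45,4 \right)} - 3970} = \frac{3270 - \frac{11 \sqrt{-60}}{6}}{2 \cdot 45 - 3970} = \frac{3270 - \frac{11 \cdot 2 i \sqrt{15}}{6}}{90 - 3970} = \frac{3270 - \frac{11 i \sqrt{15}}{3}}{-3880} = \left(3270 - \frac{11 i \sqrt{15}}{3}\right) \left(- \frac{1}{3880}\right) = - \frac{327}{388} + \frac{11 i \sqrt{15}}{11640}$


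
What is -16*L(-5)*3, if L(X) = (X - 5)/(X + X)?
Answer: -48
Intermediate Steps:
L(X) = (-5 + X)/(2*X) (L(X) = (-5 + X)/((2*X)) = (-5 + X)*(1/(2*X)) = (-5 + X)/(2*X))
-16*L(-5)*3 = -8*(-5 - 5)/(-5)*3 = -8*(-1)*(-10)/5*3 = -16*1*3 = -16*3 = -48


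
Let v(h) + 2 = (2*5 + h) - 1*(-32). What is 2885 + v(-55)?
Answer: 2870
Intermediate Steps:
v(h) = 40 + h (v(h) = -2 + ((2*5 + h) - 1*(-32)) = -2 + ((10 + h) + 32) = -2 + (42 + h) = 40 + h)
2885 + v(-55) = 2885 + (40 - 55) = 2885 - 15 = 2870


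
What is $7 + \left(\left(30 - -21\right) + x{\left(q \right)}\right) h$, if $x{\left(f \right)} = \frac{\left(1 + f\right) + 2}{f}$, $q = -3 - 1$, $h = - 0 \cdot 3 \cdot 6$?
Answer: $7$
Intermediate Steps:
$h = 0$ ($h = - 0 \cdot 6 = \left(-1\right) 0 = 0$)
$q = -4$
$x{\left(f \right)} = \frac{3 + f}{f}$
$7 + \left(\left(30 - -21\right) + x{\left(q \right)}\right) h = 7 + \left(\left(30 - -21\right) + \frac{3 - 4}{-4}\right) 0 = 7 + \left(\left(30 + 21\right) - - \frac{1}{4}\right) 0 = 7 + \left(51 + \frac{1}{4}\right) 0 = 7 + \frac{205}{4} \cdot 0 = 7 + 0 = 7$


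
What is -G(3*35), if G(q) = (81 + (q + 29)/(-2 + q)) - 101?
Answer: 1926/103 ≈ 18.699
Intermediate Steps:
G(q) = -20 + (29 + q)/(-2 + q) (G(q) = (81 + (29 + q)/(-2 + q)) - 101 = -20 + (29 + q)/(-2 + q))
-G(3*35) = -(69 - 57*35)/(-2 + 3*35) = -(69 - 19*105)/(-2 + 105) = -(69 - 1995)/103 = -(-1926)/103 = -1*(-1926/103) = 1926/103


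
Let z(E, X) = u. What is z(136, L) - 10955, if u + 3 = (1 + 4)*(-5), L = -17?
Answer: -10983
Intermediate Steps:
u = -28 (u = -3 + (1 + 4)*(-5) = -3 + 5*(-5) = -3 - 25 = -28)
z(E, X) = -28
z(136, L) - 10955 = -28 - 10955 = -10983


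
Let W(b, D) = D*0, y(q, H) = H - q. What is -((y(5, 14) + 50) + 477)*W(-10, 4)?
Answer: 0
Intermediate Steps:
W(b, D) = 0
-((y(5, 14) + 50) + 477)*W(-10, 4) = -(((14 - 1*5) + 50) + 477)*0 = -(((14 - 5) + 50) + 477)*0 = -((9 + 50) + 477)*0 = -(59 + 477)*0 = -536*0 = -1*0 = 0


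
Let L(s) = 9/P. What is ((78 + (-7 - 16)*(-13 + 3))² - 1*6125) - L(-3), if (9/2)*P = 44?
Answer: 7808951/88 ≈ 88738.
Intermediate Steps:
P = 88/9 (P = (2/9)*44 = 88/9 ≈ 9.7778)
L(s) = 81/88 (L(s) = 9/(88/9) = 9*(9/88) = 81/88)
((78 + (-7 - 16)*(-13 + 3))² - 1*6125) - L(-3) = ((78 + (-7 - 16)*(-13 + 3))² - 1*6125) - 1*81/88 = ((78 - 23*(-10))² - 6125) - 81/88 = ((78 + 230)² - 6125) - 81/88 = (308² - 6125) - 81/88 = (94864 - 6125) - 81/88 = 88739 - 81/88 = 7808951/88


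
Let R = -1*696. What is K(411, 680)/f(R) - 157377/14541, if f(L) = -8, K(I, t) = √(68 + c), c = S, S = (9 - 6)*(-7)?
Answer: -52459/4847 - √47/8 ≈ -11.680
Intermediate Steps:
R = -696
S = -21 (S = 3*(-7) = -21)
c = -21
K(I, t) = √47 (K(I, t) = √(68 - 21) = √47)
K(411, 680)/f(R) - 157377/14541 = √47/(-8) - 157377/14541 = √47*(-⅛) - 157377*1/14541 = -√47/8 - 52459/4847 = -52459/4847 - √47/8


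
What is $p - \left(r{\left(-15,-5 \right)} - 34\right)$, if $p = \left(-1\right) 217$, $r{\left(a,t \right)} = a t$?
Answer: $-258$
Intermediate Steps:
$p = -217$
$p - \left(r{\left(-15,-5 \right)} - 34\right) = -217 - \left(\left(-15\right) \left(-5\right) - 34\right) = -217 - \left(75 - 34\right) = -217 - 41 = -258$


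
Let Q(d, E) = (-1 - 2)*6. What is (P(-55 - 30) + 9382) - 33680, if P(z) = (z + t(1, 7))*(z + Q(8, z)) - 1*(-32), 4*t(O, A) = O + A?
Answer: -15717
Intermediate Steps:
t(O, A) = A/4 + O/4 (t(O, A) = (O + A)/4 = (A + O)/4 = A/4 + O/4)
Q(d, E) = -18 (Q(d, E) = -3*6 = -18)
P(z) = 32 + (-18 + z)*(2 + z) (P(z) = (z + ((1/4)*7 + (1/4)*1))*(z - 18) - 1*(-32) = (z + (7/4 + 1/4))*(-18 + z) + 32 = (z + 2)*(-18 + z) + 32 = (2 + z)*(-18 + z) + 32 = (-18 + z)*(2 + z) + 32 = 32 + (-18 + z)*(2 + z))
(P(-55 - 30) + 9382) - 33680 = ((-4 + (-55 - 30)**2 - 16*(-55 - 30)) + 9382) - 33680 = ((-4 + (-85)**2 - 16*(-85)) + 9382) - 33680 = ((-4 + 7225 + 1360) + 9382) - 33680 = (8581 + 9382) - 33680 = 17963 - 33680 = -15717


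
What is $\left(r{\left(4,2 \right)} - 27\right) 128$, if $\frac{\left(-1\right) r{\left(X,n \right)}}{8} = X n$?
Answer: $-11648$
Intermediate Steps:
$r{\left(X,n \right)} = - 8 X n$
$\left(r{\left(4,2 \right)} - 27\right) 128 = \left(\left(-8\right) 4 \cdot 2 - 27\right) 128 = \left(-64 - 27\right) 128 = \left(-91\right) 128 = -11648$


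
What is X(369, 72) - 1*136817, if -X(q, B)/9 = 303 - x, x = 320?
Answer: -136664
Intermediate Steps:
X(q, B) = 153 (X(q, B) = -9*(303 - 1*320) = -9*(303 - 320) = -9*(-17) = 153)
X(369, 72) - 1*136817 = 153 - 1*136817 = 153 - 136817 = -136664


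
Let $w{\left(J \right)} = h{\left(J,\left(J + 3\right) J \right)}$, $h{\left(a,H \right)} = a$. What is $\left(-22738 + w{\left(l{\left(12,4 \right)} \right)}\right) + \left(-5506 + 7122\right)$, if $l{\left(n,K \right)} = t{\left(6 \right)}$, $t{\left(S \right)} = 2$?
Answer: $-21120$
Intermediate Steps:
$l{\left(n,K \right)} = 2$
$w{\left(J \right)} = J$
$\left(-22738 + w{\left(l{\left(12,4 \right)} \right)}\right) + \left(-5506 + 7122\right) = \left(-22738 + 2\right) + \left(-5506 + 7122\right) = -22736 + 1616 = -21120$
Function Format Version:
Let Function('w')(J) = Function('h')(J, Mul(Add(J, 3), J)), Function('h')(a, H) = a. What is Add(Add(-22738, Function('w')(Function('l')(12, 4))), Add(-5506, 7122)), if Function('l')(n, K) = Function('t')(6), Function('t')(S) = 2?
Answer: -21120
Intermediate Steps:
Function('l')(n, K) = 2
Function('w')(J) = J
Add(Add(-22738, Function('w')(Function('l')(12, 4))), Add(-5506, 7122)) = Add(Add(-22738, 2), Add(-5506, 7122)) = Add(-22736, 1616) = -21120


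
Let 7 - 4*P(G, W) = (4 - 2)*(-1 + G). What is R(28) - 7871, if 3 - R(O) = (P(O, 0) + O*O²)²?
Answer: -7702119009/16 ≈ -4.8138e+8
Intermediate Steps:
P(G, W) = 9/4 - G/2 (P(G, W) = 7/4 - (4 - 2)*(-1 + G)/4 = 7/4 - (-1 + G)/2 = 7/4 - (-2 + 2*G)/4 = 7/4 + (½ - G/2) = 9/4 - G/2)
R(O) = 3 - (9/4 + O³ - O/2)² (R(O) = 3 - ((9/4 - O/2) + O*O²)² = 3 - ((9/4 - O/2) + O³)² = 3 - (9/4 + O³ - O/2)²)
R(28) - 7871 = (3 - (9 - 2*28 + 4*28³)²/16) - 7871 = (3 - (9 - 56 + 4*21952)²/16) - 7871 = (3 - (9 - 56 + 87808)²/16) - 7871 = (3 - 1/16*87761²) - 7871 = (3 - 1/16*7701993121) - 7871 = (3 - 7701993121/16) - 7871 = -7701993073/16 - 7871 = -7702119009/16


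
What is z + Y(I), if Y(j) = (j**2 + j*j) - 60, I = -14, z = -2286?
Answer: -1954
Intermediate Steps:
Y(j) = -60 + 2*j**2 (Y(j) = (j**2 + j**2) - 60 = 2*j**2 - 60 = -60 + 2*j**2)
z + Y(I) = -2286 + (-60 + 2*(-14)**2) = -2286 + (-60 + 2*196) = -2286 + (-60 + 392) = -2286 + 332 = -1954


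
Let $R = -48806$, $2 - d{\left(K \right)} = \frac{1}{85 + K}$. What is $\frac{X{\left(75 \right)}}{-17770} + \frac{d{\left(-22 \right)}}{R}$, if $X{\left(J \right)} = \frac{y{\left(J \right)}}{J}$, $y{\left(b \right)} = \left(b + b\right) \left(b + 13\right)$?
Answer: $- \frac{271691089}{27319402530} \approx -0.009945$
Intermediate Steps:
$d{\left(K \right)} = 2 - \frac{1}{85 + K}$
$y{\left(b \right)} = 2 b \left(13 + b\right)$
$X{\left(J \right)} = 26 + 2 J$ ($X{\left(J \right)} = \frac{2 J \left(13 + J\right)}{J} = 26 + 2 J$)
$\frac{X{\left(75 \right)}}{-17770} + \frac{d{\left(-22 \right)}}{R} = \frac{26 + 2 \cdot 75}{-17770} + \frac{\frac{1}{85 - 22} \left(169 + 2 \left(-22\right)\right)}{-48806} = \left(26 + 150\right) \left(- \frac{1}{17770}\right) + \frac{169 - 44}{63} \left(- \frac{1}{48806}\right) = 176 \left(- \frac{1}{17770}\right) + \frac{1}{63} \cdot 125 \left(- \frac{1}{48806}\right) = - \frac{88}{8885} + \frac{125}{63} \left(- \frac{1}{48806}\right) = - \frac{88}{8885} - \frac{125}{3074778} = - \frac{271691089}{27319402530}$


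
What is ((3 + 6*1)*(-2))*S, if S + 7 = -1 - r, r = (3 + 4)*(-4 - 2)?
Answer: -612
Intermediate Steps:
r = -42 (r = 7*(-6) = -42)
S = 34 (S = -7 + (-1 - 1*(-42)) = -7 + (-1 + 42) = -7 + 41 = 34)
((3 + 6*1)*(-2))*S = ((3 + 6*1)*(-2))*34 = ((3 + 6)*(-2))*34 = (9*(-2))*34 = -18*34 = -612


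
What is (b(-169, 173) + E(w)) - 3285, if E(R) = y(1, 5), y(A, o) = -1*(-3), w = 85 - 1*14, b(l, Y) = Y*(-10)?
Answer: -5012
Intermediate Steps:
b(l, Y) = -10*Y
w = 71 (w = 85 - 14 = 71)
y(A, o) = 3
E(R) = 3
(b(-169, 173) + E(w)) - 3285 = (-10*173 + 3) - 3285 = (-1730 + 3) - 3285 = -1727 - 3285 = -5012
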